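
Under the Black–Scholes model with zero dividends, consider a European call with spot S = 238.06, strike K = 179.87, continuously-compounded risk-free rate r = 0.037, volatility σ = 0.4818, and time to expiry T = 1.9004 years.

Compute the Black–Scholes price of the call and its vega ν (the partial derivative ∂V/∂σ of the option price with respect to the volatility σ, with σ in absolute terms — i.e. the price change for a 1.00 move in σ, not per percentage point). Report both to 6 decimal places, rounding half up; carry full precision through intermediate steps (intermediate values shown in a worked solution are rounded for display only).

σ√T = 0.4818·√1.9004 = 0.664185
d₁ = (ln(S/K) + (r+σ²/2)T) / (σ√T) = (ln(238.06/179.87) + (0.037+0.4818²/2)·1.9004) / 0.664185 = (0.280288 + 0.290886) / 0.664185 = 0.859962
d₂ = d₁ − σ√T = 0.859962 − 0.664185 = 0.195777
e^{−rT} = e^{−0.037·1.9004} = 0.932100
N(d₁) = 0.805095,  N(d₂) = 0.577608
Call price V = S·N(d₁) − K·e^{−rT}·N(d₂) = 191.660927 − 96.839886 = 94.821040
φ(d₁) = (1/√(2π))·e^{−d₁²/2} = 0.275627
ν = S·φ(d₁)·√T = 90.454680

price = 94.821040
ν = 90.454680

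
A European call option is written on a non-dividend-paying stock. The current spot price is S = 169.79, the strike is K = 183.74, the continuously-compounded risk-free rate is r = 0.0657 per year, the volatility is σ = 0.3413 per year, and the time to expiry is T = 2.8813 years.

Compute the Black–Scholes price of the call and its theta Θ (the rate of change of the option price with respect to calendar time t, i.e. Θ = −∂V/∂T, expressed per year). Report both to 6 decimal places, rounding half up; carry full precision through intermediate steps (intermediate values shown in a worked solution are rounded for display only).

σ√T = 0.3413·√2.8813 = 0.579336
d₁ = (ln(S/K) + (r+σ²/2)T) / (σ√T) = (ln(169.79/183.74) + (0.0657+0.3413²/2)·2.8813) / 0.579336 = (-0.078959 + 0.357117) / 0.579336 = 0.480131
d₂ = d₁ − σ√T = 0.480131 − 0.579336 = -0.099205
e^{−rT} = e^{−0.0657·2.8813} = 0.827537
N(d₁) = 0.684433,  N(d₂) = 0.460488
Call price V = S·N(d₁) − K·e^{−rT}·N(d₂) = 116.209859 − 70.017925 = 46.191934
φ(d₁) = (1/√(2π))·e^{−d₁²/2} = 0.355510
Θ = −S·φ(d₁)·σ/(2√T) − r·K·e^{−rT}·N(d₂) = −6.068428 − 4.600178 = -10.668605

price = 46.191934
Θ = -10.668605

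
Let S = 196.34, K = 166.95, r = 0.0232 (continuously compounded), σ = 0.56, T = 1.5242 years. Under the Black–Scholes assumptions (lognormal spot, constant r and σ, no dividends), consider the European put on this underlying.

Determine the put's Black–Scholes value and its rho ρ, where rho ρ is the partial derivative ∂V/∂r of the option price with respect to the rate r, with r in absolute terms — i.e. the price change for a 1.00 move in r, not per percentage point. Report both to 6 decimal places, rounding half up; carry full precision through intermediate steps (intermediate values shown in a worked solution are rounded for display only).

σ√T = 0.56·√1.5242 = 0.691368
d₁ = (ln(S/K) + (r+σ²/2)T) / (σ√T) = (ln(196.34/166.95) + (0.0232+0.56²/2)·1.5242) / 0.691368 = (0.162153 + 0.274356) / 0.691368 = 0.631371
d₂ = d₁ − σ√T = 0.631371 − 0.691368 = -0.059997
e^{−rT} = e^{−0.0232·1.5242} = 0.965256
N(−d₁) = 0.263899,  N(−d₂) = 0.523921
Put price V = K·e^{−rT}·N(−d₂) − S·N(−d₁) = 84.429609 − 51.813923 = 32.615686
ρ = −K·T·e^{−rT}·N(−d₂) = -128.687610

price = 32.615686
ρ = -128.687610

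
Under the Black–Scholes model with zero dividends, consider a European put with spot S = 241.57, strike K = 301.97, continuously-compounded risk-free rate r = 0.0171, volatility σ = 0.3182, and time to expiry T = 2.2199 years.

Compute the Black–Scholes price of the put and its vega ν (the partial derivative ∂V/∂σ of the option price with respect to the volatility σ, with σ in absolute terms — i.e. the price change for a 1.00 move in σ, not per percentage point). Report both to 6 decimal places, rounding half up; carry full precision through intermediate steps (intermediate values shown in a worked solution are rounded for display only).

σ√T = 0.3182·√2.2199 = 0.474097
d₁ = (ln(S/K) + (r+σ²/2)T) / (σ√T) = (ln(241.57/301.97) + (0.0171+0.3182²/2)·2.2199) / 0.474097 = (-0.223168 + 0.150344) / 0.474097 = -0.153606
d₂ = d₁ − σ√T = -0.153606 − 0.474097 = -0.627703
e^{−rT} = e^{−0.0171·2.2199} = 0.962751
N(−d₁) = 0.561040,  N(−d₂) = 0.734901
Put price V = K·e^{−rT}·N(−d₂) − S·N(−d₁) = 213.651797 − 135.530423 = 78.121374
φ(d₁) = (1/√(2π))·e^{−d₁²/2} = 0.394263
ν = S·φ(d₁)·√T = 141.904509

price = 78.121374
ν = 141.904509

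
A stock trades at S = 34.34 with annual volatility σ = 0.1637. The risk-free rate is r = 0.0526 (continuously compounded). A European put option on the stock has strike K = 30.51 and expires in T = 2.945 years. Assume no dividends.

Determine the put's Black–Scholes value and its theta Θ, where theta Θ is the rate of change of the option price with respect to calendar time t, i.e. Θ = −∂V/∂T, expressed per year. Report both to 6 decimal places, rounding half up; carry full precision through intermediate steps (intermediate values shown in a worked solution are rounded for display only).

σ√T = 0.1637·√2.945 = 0.280926
d₁ = (ln(S/K) + (r+σ²/2)T) / (σ√T) = (ln(34.34/30.51) + (0.0526+0.1637²/2)·2.945) / 0.280926 = (0.118256 + 0.194367) / 0.280926 = 1.112832
d₂ = d₁ − σ√T = 1.112832 − 0.280926 = 0.831906
e^{−rT} = e^{−0.0526·2.945} = 0.856495
N(−d₁) = 0.132890,  N(−d₂) = 0.202731
Put price V = K·e^{−rT}·N(−d₂) − S·N(−d₁) = 5.297695 − 4.563454 = 0.734241
φ(d₁) = (1/√(2π))·e^{−d₁²/2} = 0.214781
Θ = −S·φ(d₁)·σ/(2√T) + r·K·e^{−rT}·N(−d₂) = −0.351781 + 0.278659 = -0.073122

price = 0.734241
Θ = -0.073122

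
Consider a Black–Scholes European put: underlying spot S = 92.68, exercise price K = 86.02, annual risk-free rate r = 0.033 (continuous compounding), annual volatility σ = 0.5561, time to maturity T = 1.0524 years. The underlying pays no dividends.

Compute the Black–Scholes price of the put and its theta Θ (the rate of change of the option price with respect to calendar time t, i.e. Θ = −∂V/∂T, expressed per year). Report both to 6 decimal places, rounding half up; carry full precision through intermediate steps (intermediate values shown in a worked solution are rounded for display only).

price = 15.286012
Θ = -7.471312

σ√T = 0.5561·√1.0524 = 0.570484
d₁ = (ln(S/K) + (r+σ²/2)T) / (σ√T) = (ln(92.68/86.02) + (0.033+0.5561²/2)·1.0524) / 0.570484 = (0.074573 + 0.197455) / 0.570484 = 0.476837
d₂ = d₁ − σ√T = 0.476837 − 0.570484 = -0.093646
e^{−rT} = e^{−0.033·1.0524} = 0.965867
N(−d₁) = 0.316739,  N(−d₂) = 0.537305
Put price V = K·e^{−rT}·N(−d₂) − S·N(−d₁) = 44.641382 − 29.355370 = 15.286012
φ(d₁) = (1/√(2π))·e^{−d₁²/2} = 0.356071
Θ = −S·φ(d₁)·σ/(2√T) + r·K·e^{−rT}·N(−d₂) = −8.944477 + 1.473166 = -7.471312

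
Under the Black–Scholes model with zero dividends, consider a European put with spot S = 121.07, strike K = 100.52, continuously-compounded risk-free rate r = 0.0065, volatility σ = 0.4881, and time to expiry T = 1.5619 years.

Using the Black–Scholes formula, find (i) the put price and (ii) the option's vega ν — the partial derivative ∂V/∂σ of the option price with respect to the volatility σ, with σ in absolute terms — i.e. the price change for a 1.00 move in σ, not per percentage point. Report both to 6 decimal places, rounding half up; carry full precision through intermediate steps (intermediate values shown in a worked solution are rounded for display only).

σ√T = 0.4881·√1.5619 = 0.610008
d₁ = (ln(S/K) + (r+σ²/2)T) / (σ√T) = (ln(121.07/100.52) + (0.0065+0.4881²/2)·1.5619) / 0.610008 = (0.186012 + 0.196207) / 0.610008 = 0.626581
d₂ = d₁ − σ√T = 0.626581 − 0.610008 = 0.016573
e^{−rT} = e^{−0.0065·1.5619} = 0.989899
N(−d₁) = 0.265467,  N(−d₂) = 0.493389
Put price V = K·e^{−rT}·N(−d₂) − S·N(−d₁) = 49.094457 − 32.140086 = 16.954371
φ(d₁) = (1/√(2π))·e^{−d₁²/2} = 0.327836
ν = S·φ(d₁)·√T = 49.604423

price = 16.954371
ν = 49.604423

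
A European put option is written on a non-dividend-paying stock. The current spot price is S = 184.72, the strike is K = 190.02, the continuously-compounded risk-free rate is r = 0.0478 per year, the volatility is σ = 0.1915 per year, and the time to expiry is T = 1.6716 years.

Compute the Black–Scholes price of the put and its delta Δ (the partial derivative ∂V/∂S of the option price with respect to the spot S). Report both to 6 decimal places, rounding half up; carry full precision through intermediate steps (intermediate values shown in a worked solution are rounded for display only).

price = 13.477270
Δ = -0.369846

σ√T = 0.1915·√1.6716 = 0.247591
d₁ = (ln(S/K) + (r+σ²/2)T) / (σ√T) = (ln(184.72/190.02) + (0.0478+0.1915²/2)·1.6716) / 0.247591 = (-0.028288 + 0.110553) / 0.247591 = 0.332262
d₂ = d₁ − σ√T = 0.332262 − 0.247591 = 0.084670
e^{−rT} = e^{−0.0478·1.6716} = 0.923206
N(−d₁) = 0.369846,  N(−d₂) = 0.466262
Put price V = K·e^{−rT}·N(−d₂) − S·N(−d₁) = 81.795204 − 68.317934 = 13.477270
Δ = −N(−d₁) = -0.369846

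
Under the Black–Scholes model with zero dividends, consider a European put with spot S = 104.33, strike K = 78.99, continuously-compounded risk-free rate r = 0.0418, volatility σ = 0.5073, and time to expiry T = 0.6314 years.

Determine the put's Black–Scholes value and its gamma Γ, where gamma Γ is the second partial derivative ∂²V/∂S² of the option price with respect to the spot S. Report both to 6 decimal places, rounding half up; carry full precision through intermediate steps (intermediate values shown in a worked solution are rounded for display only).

σ√T = 0.5073·√0.6314 = 0.403104
d₁ = (ln(S/K) + (r+σ²/2)T) / (σ√T) = (ln(104.33/78.99) + (0.0418+0.5073²/2)·0.6314) / 0.403104 = (0.278238 + 0.107639) / 0.403104 = 0.957263
d₂ = d₁ − σ√T = 0.957263 − 0.403104 = 0.554159
e^{−rT} = e^{−0.0418·0.6314} = 0.973953
N(−d₁) = 0.169217,  N(−d₂) = 0.289735
Put price V = K·e^{−rT}·N(−d₂) − S·N(−d₁) = 22.290044 − 17.654433 = 4.635611
φ(d₁) = (1/√(2π))·e^{−d₁²/2} = 0.252305
Γ = φ(d₁) / (S·σ·√T) = 0.005999

price = 4.635611
Γ = 0.005999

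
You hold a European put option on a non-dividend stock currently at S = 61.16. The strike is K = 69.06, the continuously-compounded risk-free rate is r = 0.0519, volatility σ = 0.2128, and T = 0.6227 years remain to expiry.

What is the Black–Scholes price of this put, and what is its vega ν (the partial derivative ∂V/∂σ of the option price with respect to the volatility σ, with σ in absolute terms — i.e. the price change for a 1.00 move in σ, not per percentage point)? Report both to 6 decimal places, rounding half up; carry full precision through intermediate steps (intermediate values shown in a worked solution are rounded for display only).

σ√T = 0.2128·√0.6227 = 0.167923
d₁ = (ln(S/K) + (r+σ²/2)T) / (σ√T) = (ln(61.16/69.06) + (0.0519+0.2128²/2)·0.6227) / 0.167923 = (-0.121482 + 0.046417) / 0.167923 = -0.447020
d₂ = d₁ − σ√T = -0.447020 − 0.167923 = -0.614943
e^{−rT} = e^{−0.0519·0.6227} = 0.968199
N(−d₁) = 0.672570,  N(−d₂) = 0.730704
Put price V = K·e^{−rT}·N(−d₂) − S·N(−d₁) = 48.857630 − 41.134358 = 7.723272
φ(d₁) = (1/√(2π))·e^{−d₁²/2} = 0.361009
ν = S·φ(d₁)·√T = 17.423089

price = 7.723272
ν = 17.423089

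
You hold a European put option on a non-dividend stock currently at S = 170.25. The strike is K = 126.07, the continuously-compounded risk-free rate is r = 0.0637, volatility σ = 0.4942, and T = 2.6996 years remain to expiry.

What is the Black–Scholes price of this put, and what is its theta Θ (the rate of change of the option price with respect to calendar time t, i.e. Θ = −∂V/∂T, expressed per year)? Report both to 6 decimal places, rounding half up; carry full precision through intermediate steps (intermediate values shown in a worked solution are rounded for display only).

σ√T = 0.4942·√2.6996 = 0.811993
d₁ = (ln(S/K) + (r+σ²/2)T) / (σ√T) = (ln(170.25/126.07) + (0.0637+0.4942²/2)·2.6996) / 0.811993 = (0.300431 + 0.501631) / 0.811993 = 0.987769
d₂ = d₁ − σ√T = 0.987769 − 0.811993 = 0.175776
e^{−rT} = e^{−0.0637·2.6996} = 0.842009
N(−d₁) = 0.161633,  N(−d₂) = 0.430235
Put price V = K·e^{−rT}·N(−d₂) − S·N(−d₁) = 45.670354 − 27.518006 = 18.152349
φ(d₁) = (1/√(2π))·e^{−d₁²/2} = 0.244930
Θ = −S·φ(d₁)·σ/(2√T) + r·K·e^{−rT}·N(−d₂) = −6.271225 + 2.909202 = -3.362024

price = 18.152349
Θ = -3.362024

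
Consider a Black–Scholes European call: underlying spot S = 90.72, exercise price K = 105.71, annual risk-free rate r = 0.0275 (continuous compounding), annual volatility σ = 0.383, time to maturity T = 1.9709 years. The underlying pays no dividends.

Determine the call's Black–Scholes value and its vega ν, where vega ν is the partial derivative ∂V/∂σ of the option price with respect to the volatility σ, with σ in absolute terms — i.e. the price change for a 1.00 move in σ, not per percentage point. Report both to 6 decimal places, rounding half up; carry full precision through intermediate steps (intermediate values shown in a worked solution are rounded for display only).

σ√T = 0.383·√1.9709 = 0.537689
d₁ = (ln(S/K) + (r+σ²/2)T) / (σ√T) = (ln(90.72/105.71) + (0.0275+0.383²/2)·1.9709) / 0.537689 = (-0.152922 + 0.198754) / 0.537689 = 0.085240
d₂ = d₁ − σ√T = 0.085240 − 0.537689 = -0.452449
e^{−rT} = e^{−0.0275·1.9709} = 0.947243
N(d₁) = 0.533965,  N(d₂) = 0.325473
Call price V = S·N(d₁) − K·e^{−rT}·N(d₂) = 48.441289 − 32.590595 = 15.850694
φ(d₁) = (1/√(2π))·e^{−d₁²/2} = 0.397496
ν = S·φ(d₁)·√T = 50.625302

price = 15.850694
ν = 50.625302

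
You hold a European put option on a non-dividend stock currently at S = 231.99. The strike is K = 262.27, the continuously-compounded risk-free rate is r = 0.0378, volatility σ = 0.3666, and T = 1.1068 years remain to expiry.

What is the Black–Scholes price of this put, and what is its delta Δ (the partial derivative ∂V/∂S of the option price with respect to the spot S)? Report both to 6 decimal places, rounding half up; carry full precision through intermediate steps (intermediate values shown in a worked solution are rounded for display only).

σ√T = 0.3666·√1.1068 = 0.385680
d₁ = (ln(S/K) + (r+σ²/2)T) / (σ√T) = (ln(231.99/262.27) + (0.0378+0.3666²/2)·1.1068) / 0.385680 = (-0.122680 + 0.116212) / 0.385680 = -0.016772
d₂ = d₁ − σ√T = -0.016772 − 0.385680 = -0.402452
e^{−rT} = e^{−0.0378·1.1068} = 0.959026
N(−d₁) = 0.506691,  N(−d₂) = 0.656324
Put price V = K·e^{−rT}·N(−d₂) − S·N(−d₁) = 165.081167 − 117.547204 = 47.533963
Δ = −N(−d₁) = -0.506691

price = 47.533963
Δ = -0.506691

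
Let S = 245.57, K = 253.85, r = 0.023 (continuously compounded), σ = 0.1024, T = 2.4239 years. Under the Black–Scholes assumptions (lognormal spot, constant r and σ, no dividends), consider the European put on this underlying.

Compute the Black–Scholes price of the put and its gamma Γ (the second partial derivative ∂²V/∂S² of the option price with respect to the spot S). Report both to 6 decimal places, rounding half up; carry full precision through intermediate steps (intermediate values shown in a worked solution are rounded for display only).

price = 12.839718
Γ = 0.009943

σ√T = 0.1024·√2.4239 = 0.159425
d₁ = (ln(S/K) + (r+σ²/2)T) / (σ√T) = (ln(245.57/253.85) + (0.023+0.1024²/2)·2.4239) / 0.159425 = (-0.033162 + 0.068458) / 0.159425 = 0.221398
d₂ = d₁ − σ√T = 0.221398 − 0.159425 = 0.061972
e^{−rT} = e^{−0.023·2.4239} = 0.945776
N(−d₁) = 0.412391,  N(−d₂) = 0.475292
Put price V = K·e^{−rT}·N(−d₂) − S·N(−d₁) = 114.110664 − 101.270945 = 12.839718
φ(d₁) = (1/√(2π))·e^{−d₁²/2} = 0.389284
Γ = φ(d₁) / (S·σ·√T) = 0.009943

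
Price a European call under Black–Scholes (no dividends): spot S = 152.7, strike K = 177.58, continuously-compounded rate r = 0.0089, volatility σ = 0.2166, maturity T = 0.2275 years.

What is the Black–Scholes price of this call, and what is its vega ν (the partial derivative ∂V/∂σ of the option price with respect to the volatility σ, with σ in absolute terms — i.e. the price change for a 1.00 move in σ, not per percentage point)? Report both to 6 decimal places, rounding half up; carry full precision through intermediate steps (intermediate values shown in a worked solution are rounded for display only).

price = 0.567862
ν = 11.061091

σ√T = 0.2166·√0.2275 = 0.103312
d₁ = (ln(S/K) + (r+σ²/2)T) / (σ√T) = (ln(152.7/177.58) + (0.0089+0.2166²/2)·0.2275) / 0.103312 = (-0.150946 + 0.007361) / 0.103312 = -1.389821
d₂ = d₁ − σ√T = -1.389821 − 0.103312 = -1.493132
e^{−rT} = e^{−0.0089·0.2275} = 0.997977
N(d₁) = 0.082292,  N(d₂) = 0.067701
Call price V = S·N(d₁) − K·e^{−rT}·N(d₂) = 12.565941 − 11.998079 = 0.567862
φ(d₁) = (1/√(2π))·e^{−d₁²/2} = 0.151869
ν = S·φ(d₁)·√T = 11.061091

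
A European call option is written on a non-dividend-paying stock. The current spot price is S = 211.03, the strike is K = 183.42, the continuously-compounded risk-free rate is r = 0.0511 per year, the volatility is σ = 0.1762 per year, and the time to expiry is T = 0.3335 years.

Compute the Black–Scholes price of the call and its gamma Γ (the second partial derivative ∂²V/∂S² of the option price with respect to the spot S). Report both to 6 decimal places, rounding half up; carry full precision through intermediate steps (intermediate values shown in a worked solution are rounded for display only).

price = 31.232803
Γ = 0.005195

σ√T = 0.1762·√0.3335 = 0.101755
d₁ = (ln(S/K) + (r+σ²/2)T) / (σ√T) = (ln(211.03/183.42) + (0.0511+0.1762²/2)·0.3335) / 0.101755 = (0.140222 + 0.022219) / 0.101755 = 1.596396
d₂ = d₁ − σ√T = 1.596396 − 0.101755 = 1.494641
e^{−rT} = e^{−0.0511·0.3335} = 0.983103
N(d₁) = 0.944800,  N(d₂) = 0.932496
Call price V = S·N(d₁) − K·e^{−rT}·N(d₂) = 199.381099 − 168.148296 = 31.232803
φ(d₁) = (1/√(2π))·e^{−d₁²/2} = 0.111562
Γ = φ(d₁) / (S·σ·√T) = 0.005195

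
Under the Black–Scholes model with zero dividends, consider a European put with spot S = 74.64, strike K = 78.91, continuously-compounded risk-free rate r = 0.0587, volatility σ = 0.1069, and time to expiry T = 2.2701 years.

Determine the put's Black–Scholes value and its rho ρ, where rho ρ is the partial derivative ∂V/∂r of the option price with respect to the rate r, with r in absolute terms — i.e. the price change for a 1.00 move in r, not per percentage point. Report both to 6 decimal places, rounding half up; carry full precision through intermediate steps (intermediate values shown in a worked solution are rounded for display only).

price = 2.348621
ρ = -53.943539

σ√T = 0.1069·√2.2701 = 0.161065
d₁ = (ln(S/K) + (r+σ²/2)T) / (σ√T) = (ln(74.64/78.91) + (0.0587+0.1069²/2)·2.2701) / 0.161065 = (-0.055631 + 0.146226) / 0.161065 = 0.562472
d₂ = d₁ − σ√T = 0.562472 − 0.161065 = 0.401408
e^{−rT} = e^{−0.0587·2.2701} = 0.875242
N(−d₁) = 0.286897,  N(−d₂) = 0.344060
Put price V = K·e^{−rT}·N(−d₂) − S·N(−d₁) = 23.762627 − 21.414006 = 2.348621
ρ = −K·T·e^{−rT}·N(−d₂) = -53.943539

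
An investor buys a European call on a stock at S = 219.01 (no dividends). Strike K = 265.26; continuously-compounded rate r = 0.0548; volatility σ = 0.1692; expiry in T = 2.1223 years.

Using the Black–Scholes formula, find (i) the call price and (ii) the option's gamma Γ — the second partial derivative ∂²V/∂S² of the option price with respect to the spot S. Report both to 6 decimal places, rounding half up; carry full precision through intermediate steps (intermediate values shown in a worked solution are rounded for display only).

price = 14.786577
Γ = 0.007268

σ√T = 0.1692·√2.1223 = 0.246493
d₁ = (ln(S/K) + (r+σ²/2)T) / (σ√T) = (ln(219.01/265.26) + (0.0548+0.1692²/2)·2.1223) / 0.246493 = (-0.191593 + 0.146681) / 0.246493 = -0.182203
d₂ = d₁ − σ√T = -0.182203 − 0.246493 = -0.428696
e^{−rT} = e^{−0.0548·2.1223} = 0.890206
N(d₁) = 0.427712,  N(d₂) = 0.334072
Call price V = S·N(d₁) − K·e^{−rT}·N(d₂) = 93.673111 − 78.886534 = 14.786577
φ(d₁) = (1/√(2π))·e^{−d₁²/2} = 0.392375
Γ = φ(d₁) / (S·σ·√T) = 0.007268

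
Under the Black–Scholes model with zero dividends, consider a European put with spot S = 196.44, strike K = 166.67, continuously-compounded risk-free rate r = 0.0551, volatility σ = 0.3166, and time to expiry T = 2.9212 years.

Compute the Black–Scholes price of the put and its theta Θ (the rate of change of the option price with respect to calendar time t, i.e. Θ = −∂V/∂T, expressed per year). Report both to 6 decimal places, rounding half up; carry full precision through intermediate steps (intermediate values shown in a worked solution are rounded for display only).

σ√T = 0.3166·√2.9212 = 0.541117
d₁ = (ln(S/K) + (r+σ²/2)T) / (σ√T) = (ln(196.44/166.67) + (0.0551+0.3166²/2)·2.9212) / 0.541117 = (0.164341 + 0.307362) / 0.541117 = 0.871721
d₂ = d₁ − σ√T = 0.871721 − 0.541117 = 0.330603
e^{−rT} = e^{−0.0551·2.9212} = 0.851328
N(−d₁) = 0.191680,  N(−d₂) = 0.370472
Put price V = K·e^{−rT}·N(−d₂) − S·N(−d₁) = 52.566569 − 37.653683 = 14.912886
φ(d₁) = (1/√(2π))·e^{−d₁²/2} = 0.272835
Θ = −S·φ(d₁)·σ/(2√T) + r·K·e^{−rT}·N(−d₂) = −4.963987 + 2.896418 = -2.067569

price = 14.912886
Θ = -2.067569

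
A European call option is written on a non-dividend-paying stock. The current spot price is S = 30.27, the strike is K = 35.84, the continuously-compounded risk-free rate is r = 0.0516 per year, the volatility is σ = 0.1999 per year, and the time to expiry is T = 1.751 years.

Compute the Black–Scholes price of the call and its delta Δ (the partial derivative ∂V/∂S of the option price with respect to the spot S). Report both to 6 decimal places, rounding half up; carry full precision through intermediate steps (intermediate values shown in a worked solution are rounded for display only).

σ√T = 0.1999·√1.751 = 0.264518
d₁ = (ln(S/K) + (r+σ²/2)T) / (σ√T) = (ln(30.27/35.84) + (0.0516+0.1999²/2)·1.751) / 0.264518 = (-0.168907 + 0.125337) / 0.264518 = -0.164718
d₂ = d₁ − σ√T = -0.164718 − 0.264518 = -0.429236
e^{−rT} = e^{−0.0516·1.751} = 0.913610
N(d₁) = 0.434583,  N(d₂) = 0.333876
Call price V = S·N(d₁) − K·e^{−rT}·N(d₂) = 13.154829 − 10.932352 = 2.222478
Δ = N(d₁) = 0.434583

price = 2.222478
Δ = 0.434583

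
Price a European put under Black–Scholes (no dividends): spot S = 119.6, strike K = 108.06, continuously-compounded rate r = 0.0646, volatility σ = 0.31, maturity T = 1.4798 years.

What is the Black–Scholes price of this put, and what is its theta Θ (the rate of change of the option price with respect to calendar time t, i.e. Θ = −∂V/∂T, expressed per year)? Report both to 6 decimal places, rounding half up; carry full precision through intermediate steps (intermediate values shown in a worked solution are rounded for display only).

σ√T = 0.31·√1.4798 = 0.377106
d₁ = (ln(S/K) + (r+σ²/2)T) / (σ√T) = (ln(119.6/108.06) + (0.0646+0.31²/2)·1.4798) / 0.377106 = (0.101466 + 0.166699) / 0.377106 = 0.711115
d₂ = d₁ − σ√T = 0.711115 − 0.377106 = 0.334009
e^{−rT} = e^{−0.0646·1.4798} = 0.908832
N(−d₁) = 0.238506,  N(−d₂) = 0.369186
Put price V = K·e^{−rT}·N(−d₂) − S·N(−d₁) = 36.257180 − 28.525366 = 7.731813
φ(d₁) = (1/√(2π))·e^{−d₁²/2} = 0.309815
Θ = −S·φ(d₁)·σ/(2√T) + r·K·e^{−rT}·N(−d₂) = −4.721319 + 2.342214 = -2.379105

price = 7.731813
Θ = -2.379105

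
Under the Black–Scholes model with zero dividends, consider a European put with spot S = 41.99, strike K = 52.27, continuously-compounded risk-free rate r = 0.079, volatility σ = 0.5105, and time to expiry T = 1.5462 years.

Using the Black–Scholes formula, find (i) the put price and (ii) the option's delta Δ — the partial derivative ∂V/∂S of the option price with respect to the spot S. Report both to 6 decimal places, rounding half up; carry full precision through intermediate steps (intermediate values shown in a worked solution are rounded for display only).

price = 13.247710
Δ = -0.434536

σ√T = 0.5105·√1.5462 = 0.634788
d₁ = (ln(S/K) + (r+σ²/2)T) / (σ√T) = (ln(41.99/52.27) + (0.079+0.5105²/2)·1.5462) / 0.634788 = (-0.218991 + 0.323628) / 0.634788 = 0.164837
d₂ = d₁ − σ√T = 0.164837 − 0.634788 = -0.469951
e^{−rT} = e^{−0.079·1.5462} = 0.885016
N(−d₁) = 0.434536,  N(−d₂) = 0.680805
Put price V = K·e^{−rT}·N(−d₂) − S·N(−d₁) = 31.493883 − 18.246173 = 13.247710
Δ = −N(−d₁) = -0.434536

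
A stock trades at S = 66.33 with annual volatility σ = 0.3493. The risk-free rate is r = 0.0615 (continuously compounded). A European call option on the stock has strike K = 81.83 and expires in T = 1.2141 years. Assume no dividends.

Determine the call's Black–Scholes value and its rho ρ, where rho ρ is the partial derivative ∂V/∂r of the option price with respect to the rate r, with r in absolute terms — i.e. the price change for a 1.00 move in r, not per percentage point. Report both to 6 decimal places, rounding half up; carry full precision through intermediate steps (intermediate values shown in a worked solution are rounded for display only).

price = 6.704181
ρ = 27.033341

σ√T = 0.3493·√1.2141 = 0.384880
d₁ = (ln(S/K) + (r+σ²/2)T) / (σ√T) = (ln(66.33/81.83) + (0.0615+0.3493²/2)·1.2141) / 0.384880 = (-0.210002 + 0.148734) / 0.384880 = -0.159187
d₂ = d₁ − σ√T = -0.159187 − 0.384880 = -0.544068
e^{−rT} = e^{−0.0615·1.2141} = 0.928052
N(d₁) = 0.436761,  N(d₂) = 0.293197
Call price V = S·N(d₁) − K·e^{−rT}·N(d₂) = 28.970338 − 22.266157 = 6.704181
ρ = K·T·e^{−rT}·N(d₂) = 27.033341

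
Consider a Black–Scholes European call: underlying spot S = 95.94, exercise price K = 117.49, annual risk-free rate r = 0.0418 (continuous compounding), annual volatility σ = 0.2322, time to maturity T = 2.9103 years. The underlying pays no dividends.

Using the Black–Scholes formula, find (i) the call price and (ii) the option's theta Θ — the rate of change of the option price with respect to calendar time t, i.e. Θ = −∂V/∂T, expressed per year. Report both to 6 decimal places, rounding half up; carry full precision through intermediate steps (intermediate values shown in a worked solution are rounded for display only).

price = 11.974380
Θ = -4.099168

σ√T = 0.2322·√2.9103 = 0.396124
d₁ = (ln(S/K) + (r+σ²/2)T) / (σ√T) = (ln(95.94/117.49) + (0.0418+0.2322²/2)·2.9103) / 0.396124 = (-0.202630 + 0.200108) / 0.396124 = -0.006368
d₂ = d₁ − σ√T = -0.006368 − 0.396124 = -0.402492
e^{−rT} = e^{−0.0418·2.9103} = 0.885458
N(d₁) = 0.497459,  N(d₂) = 0.343661
Call price V = S·N(d₁) − K·e^{−rT}·N(d₂) = 47.726262 − 35.751882 = 11.974380
φ(d₁) = (1/√(2π))·e^{−d₁²/2} = 0.398934
Θ = −S·φ(d₁)·σ/(2√T) − r·K·e^{−rT}·N(d₂) = −2.604740 − 1.494429 = -4.099168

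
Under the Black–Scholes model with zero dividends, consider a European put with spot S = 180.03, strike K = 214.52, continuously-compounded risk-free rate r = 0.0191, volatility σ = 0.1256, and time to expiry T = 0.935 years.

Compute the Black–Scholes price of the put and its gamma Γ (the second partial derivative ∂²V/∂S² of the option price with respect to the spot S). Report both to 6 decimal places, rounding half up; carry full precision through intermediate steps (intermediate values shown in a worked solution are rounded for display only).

σ√T = 0.1256·√0.935 = 0.121449
d₁ = (ln(S/K) + (r+σ²/2)T) / (σ√T) = (ln(180.03/214.52) + (0.0191+0.1256²/2)·0.935) / 0.121449 = (-0.175279 + 0.025233) / 0.121449 = -1.235461
d₂ = d₁ − σ√T = -1.235461 − 0.121449 = -1.356910
e^{−rT} = e^{−0.0191·0.935} = 0.982300
N(−d₁) = 0.891670,  N(−d₂) = 0.912595
Put price V = K·e^{−rT}·N(−d₂) − S·N(−d₁) = 192.304781 − 160.527433 = 31.777349
φ(d₁) = (1/√(2π))·e^{−d₁²/2} = 0.185979
Γ = φ(d₁) / (S·σ·√T) = 0.008506

price = 31.777349
Γ = 0.008506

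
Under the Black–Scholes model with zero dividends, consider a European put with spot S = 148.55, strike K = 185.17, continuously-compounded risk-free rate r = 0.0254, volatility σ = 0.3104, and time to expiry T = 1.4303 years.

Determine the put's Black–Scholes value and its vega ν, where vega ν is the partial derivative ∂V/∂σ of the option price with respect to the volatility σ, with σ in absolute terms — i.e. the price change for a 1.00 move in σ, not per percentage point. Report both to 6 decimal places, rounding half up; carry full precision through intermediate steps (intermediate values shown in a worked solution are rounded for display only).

price = 41.947464
ν = 67.548197

σ√T = 0.3104·√1.4303 = 0.371223
d₁ = (ln(S/K) + (r+σ²/2)T) / (σ√T) = (ln(148.55/185.17) + (0.0254+0.3104²/2)·1.4303) / 0.371223 = (-0.220353 + 0.105233) / 0.371223 = -0.310109
d₂ = d₁ − σ√T = -0.310109 − 0.371223 = -0.681332
e^{−rT} = e^{−0.0254·1.4303} = 0.964322
N(−d₁) = 0.621761,  N(−d₂) = 0.752169
Put price V = K·e^{−rT}·N(−d₂) − S·N(−d₁) = 134.310057 − 92.362593 = 41.947464
φ(d₁) = (1/√(2π))·e^{−d₁²/2} = 0.380214
ν = S·φ(d₁)·√T = 67.548197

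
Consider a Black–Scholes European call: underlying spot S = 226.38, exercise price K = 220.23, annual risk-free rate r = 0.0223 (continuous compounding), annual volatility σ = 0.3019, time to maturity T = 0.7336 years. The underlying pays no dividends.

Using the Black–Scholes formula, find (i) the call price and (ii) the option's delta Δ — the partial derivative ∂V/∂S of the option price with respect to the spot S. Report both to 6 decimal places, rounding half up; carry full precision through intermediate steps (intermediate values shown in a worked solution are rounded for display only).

price = 27.975384
Δ = 0.617557

σ√T = 0.3019·√0.7336 = 0.258579
d₁ = (ln(S/K) + (r+σ²/2)T) / (σ√T) = (ln(226.38/220.23) + (0.0223+0.3019²/2)·0.7336) / 0.258579 = (0.027543 + 0.049791) / 0.258579 = 0.299071
d₂ = d₁ − σ√T = 0.299071 − 0.258579 = 0.040492
e^{−rT} = e^{−0.0223·0.7336} = 0.983774
N(d₁) = 0.617557,  N(d₂) = 0.516150
Call price V = S·N(d₁) − K·e^{−rT}·N(d₂) = 139.802538 − 111.827154 = 27.975384
Δ = N(d₁) = 0.617557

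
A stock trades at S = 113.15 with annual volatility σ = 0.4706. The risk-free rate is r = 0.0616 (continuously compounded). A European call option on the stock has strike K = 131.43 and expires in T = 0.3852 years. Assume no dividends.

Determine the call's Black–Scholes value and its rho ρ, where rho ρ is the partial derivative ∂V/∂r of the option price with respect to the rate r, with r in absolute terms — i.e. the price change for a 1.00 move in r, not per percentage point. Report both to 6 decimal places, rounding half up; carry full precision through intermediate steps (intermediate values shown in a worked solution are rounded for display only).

σ√T = 0.4706·√0.3852 = 0.292075
d₁ = (ln(S/K) + (r+σ²/2)T) / (σ√T) = (ln(113.15/131.43) + (0.0616+0.4706²/2)·0.3852) / 0.292075 = (-0.149760 + 0.066382) / 0.292075 = -0.285466
d₂ = d₁ − σ√T = -0.285466 − 0.292075 = -0.577542
e^{−rT} = e^{−0.0616·0.3852} = 0.976551
N(d₁) = 0.387644,  N(d₂) = 0.281787
Call price V = S·N(d₁) − K·e^{−rT}·N(d₂) = 43.861863 − 36.166801 = 7.695062
ρ = K·T·e^{−rT}·N(d₂) = 13.931452

price = 7.695062
ρ = 13.931452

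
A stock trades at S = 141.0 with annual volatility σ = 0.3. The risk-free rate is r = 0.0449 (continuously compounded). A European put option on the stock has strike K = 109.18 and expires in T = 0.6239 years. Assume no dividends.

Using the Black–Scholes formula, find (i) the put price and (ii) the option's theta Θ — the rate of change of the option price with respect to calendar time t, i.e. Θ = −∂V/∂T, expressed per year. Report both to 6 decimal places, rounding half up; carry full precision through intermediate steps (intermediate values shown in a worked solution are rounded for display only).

price = 1.626985
Θ = -3.824725

σ√T = 0.3·√0.6239 = 0.236962
d₁ = (ln(S/K) + (r+σ²/2)T) / (σ√T) = (ln(141.0/109.18) + (0.0449+0.3²/2)·0.6239) / 0.236962 = (0.255762 + 0.056089) / 0.236962 = 1.316036
d₂ = d₁ − σ√T = 1.316036 − 0.236962 = 1.079074
e^{−rT} = e^{−0.0449·0.6239} = 0.972376
N(−d₁) = 0.094081,  N(−d₂) = 0.140277
Put price V = K·e^{−rT}·N(−d₂) − S·N(−d₁) = 14.892398 − 13.265413 = 1.626985
φ(d₁) = (1/√(2π))·e^{−d₁²/2} = 0.167811
Θ = −S·φ(d₁)·σ/(2√T) + r·K·e^{−rT}·N(−d₂) = −4.493394 + 0.668669 = -3.824725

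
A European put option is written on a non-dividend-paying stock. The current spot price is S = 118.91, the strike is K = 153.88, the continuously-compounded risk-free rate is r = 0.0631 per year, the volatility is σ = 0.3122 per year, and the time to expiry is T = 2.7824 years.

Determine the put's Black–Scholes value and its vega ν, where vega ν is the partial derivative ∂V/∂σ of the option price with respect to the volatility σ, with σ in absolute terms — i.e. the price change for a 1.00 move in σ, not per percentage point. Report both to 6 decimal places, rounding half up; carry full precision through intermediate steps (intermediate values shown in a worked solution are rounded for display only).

price = 30.880484
ν = 78.715135

σ√T = 0.3122·√2.7824 = 0.520766
d₁ = (ln(S/K) + (r+σ²/2)T) / (σ√T) = (ln(118.91/153.88) + (0.0631+0.3122²/2)·2.7824) / 0.520766 = (-0.257806 + 0.311168) / 0.520766 = 0.102468
d₂ = d₁ − σ√T = 0.102468 − 0.520766 = -0.418298
e^{−rT} = e^{−0.0631·2.7824} = 0.838979
N(−d₁) = 0.459193,  N(−d₂) = 0.662135
Put price V = K·e^{−rT}·N(−d₂) − S·N(−d₁) = 85.483072 − 54.602587 = 30.880484
φ(d₁) = (1/√(2π))·e^{−d₁²/2} = 0.396853
ν = S·φ(d₁)·√T = 78.715135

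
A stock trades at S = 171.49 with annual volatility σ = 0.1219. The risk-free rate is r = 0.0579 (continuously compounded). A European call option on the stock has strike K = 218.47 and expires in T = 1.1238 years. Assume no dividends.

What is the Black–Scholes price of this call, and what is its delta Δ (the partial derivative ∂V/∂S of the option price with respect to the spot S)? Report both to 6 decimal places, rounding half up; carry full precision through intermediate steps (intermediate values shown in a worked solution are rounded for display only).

σ√T = 0.1219·√1.1238 = 0.129225
d₁ = (ln(S/K) + (r+σ²/2)T) / (σ√T) = (ln(171.49/218.47) + (0.0579+0.1219²/2)·1.1238) / 0.129225 = (-0.242124 + 0.073418) / 0.129225 = -1.305517
d₂ = d₁ − σ√T = -1.305517 − 0.129225 = -1.434743
e^{−rT} = e^{−0.0579·1.1238} = 0.937004
N(d₁) = 0.095858,  N(d₂) = 0.075680
Call price V = S·N(d₁) − K·e^{−rT}·N(d₂) = 16.438756 − 15.492285 = 0.946471
Δ = N(d₁) = 0.095858

price = 0.946471
Δ = 0.095858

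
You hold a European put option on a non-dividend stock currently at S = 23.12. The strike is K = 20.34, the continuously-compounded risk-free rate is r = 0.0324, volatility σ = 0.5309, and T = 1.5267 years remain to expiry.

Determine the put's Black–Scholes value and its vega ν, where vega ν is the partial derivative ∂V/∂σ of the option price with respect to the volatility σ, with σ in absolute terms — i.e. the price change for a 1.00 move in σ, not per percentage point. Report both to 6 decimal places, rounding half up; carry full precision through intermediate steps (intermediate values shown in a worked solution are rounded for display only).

σ√T = 0.5309·√1.5267 = 0.655978
d₁ = (ln(S/K) + (r+σ²/2)T) / (σ√T) = (ln(23.12/20.34) + (0.0324+0.5309²/2)·1.5267) / 0.655978 = (0.128109 + 0.264619) / 0.655978 = 0.598690
d₂ = d₁ − σ√T = 0.598690 − 0.655978 = -0.057289
e^{−rT} = e^{−0.0324·1.5267} = 0.951738
N(−d₁) = 0.274690,  N(−d₂) = 0.522842
Put price V = K·e^{−rT}·N(−d₂) − S·N(−d₁) = 10.121370 − 6.350830 = 3.770540
φ(d₁) = (1/√(2π))·e^{−d₁²/2} = 0.333486
ν = S·φ(d₁)·√T = 9.526706

price = 3.770540
ν = 9.526706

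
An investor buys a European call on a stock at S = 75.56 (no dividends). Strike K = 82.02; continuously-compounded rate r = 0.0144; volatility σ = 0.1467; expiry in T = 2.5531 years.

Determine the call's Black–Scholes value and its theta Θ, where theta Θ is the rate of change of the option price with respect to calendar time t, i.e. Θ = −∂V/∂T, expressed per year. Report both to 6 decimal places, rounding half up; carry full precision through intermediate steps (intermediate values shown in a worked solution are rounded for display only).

price = 5.596783
Θ = -1.810310

σ√T = 0.1467·√2.5531 = 0.234403
d₁ = (ln(S/K) + (r+σ²/2)T) / (σ√T) = (ln(75.56/82.02) + (0.0144+0.1467²/2)·2.5531) / 0.234403 = (-0.082036 + 0.064237) / 0.234403 = -0.075933
d₂ = d₁ − σ√T = -0.075933 − 0.234403 = -0.310336
e^{−rT} = e^{−0.0144·2.5531} = 0.963903
N(d₁) = 0.469736,  N(d₂) = 0.378153
Call price V = S·N(d₁) − K·e^{−rT}·N(d₂) = 35.493269 − 29.896486 = 5.596783
φ(d₁) = (1/√(2π))·e^{−d₁²/2} = 0.397794
Θ = −S·φ(d₁)·σ/(2√T) − r·K·e^{−rT}·N(d₂) = −1.379800 − 0.430509 = -1.810310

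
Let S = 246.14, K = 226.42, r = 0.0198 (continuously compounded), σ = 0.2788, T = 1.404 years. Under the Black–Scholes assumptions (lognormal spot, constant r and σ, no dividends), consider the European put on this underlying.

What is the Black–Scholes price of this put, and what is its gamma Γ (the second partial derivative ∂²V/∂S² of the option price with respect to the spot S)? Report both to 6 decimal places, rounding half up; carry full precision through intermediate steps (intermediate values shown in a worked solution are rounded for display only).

price = 19.330049
Γ = 0.004325

σ√T = 0.2788·√1.404 = 0.330352
d₁ = (ln(S/K) + (r+σ²/2)T) / (σ√T) = (ln(246.14/226.42) + (0.0198+0.2788²/2)·1.404) / 0.330352 = (0.083509 + 0.082365) / 0.330352 = 0.502114
d₂ = d₁ − σ√T = 0.502114 − 0.330352 = 0.171762
e^{−rT} = e^{−0.0198·1.404} = 0.972584
N(−d₁) = 0.307794,  N(−d₂) = 0.431812
Put price V = K·e^{−rT}·N(−d₂) − S·N(−d₁) = 95.090398 − 75.760350 = 19.330049
φ(d₁) = (1/√(2π))·e^{−d₁²/2} = 0.351693
Γ = φ(d₁) / (S·σ·√T) = 0.004325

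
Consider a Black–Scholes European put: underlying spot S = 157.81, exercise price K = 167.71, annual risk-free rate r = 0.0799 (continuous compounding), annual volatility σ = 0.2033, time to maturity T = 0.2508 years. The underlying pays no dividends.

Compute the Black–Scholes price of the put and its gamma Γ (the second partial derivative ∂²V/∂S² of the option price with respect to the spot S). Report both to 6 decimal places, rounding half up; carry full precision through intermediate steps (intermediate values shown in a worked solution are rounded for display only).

price = 10.344691
Γ = 0.023356

σ√T = 0.2033·√0.2508 = 0.101813
d₁ = (ln(S/K) + (r+σ²/2)T) / (σ√T) = (ln(157.81/167.71) + (0.0799+0.2033²/2)·0.2508) / 0.101813 = (-0.060845 + 0.025222) / 0.101813 = -0.349885
d₂ = d₁ − σ√T = -0.349885 − 0.101813 = -0.451698
e^{−rT} = e^{−0.0799·0.2508} = 0.980161
N(−d₁) = 0.636788,  N(−d₂) = 0.674257
Put price V = K·e^{−rT}·N(−d₂) − S·N(−d₁) = 110.836147 − 100.491456 = 10.344691
φ(d₁) = (1/√(2π))·e^{−d₁²/2} = 0.375255
Γ = φ(d₁) / (S·σ·√T) = 0.023356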